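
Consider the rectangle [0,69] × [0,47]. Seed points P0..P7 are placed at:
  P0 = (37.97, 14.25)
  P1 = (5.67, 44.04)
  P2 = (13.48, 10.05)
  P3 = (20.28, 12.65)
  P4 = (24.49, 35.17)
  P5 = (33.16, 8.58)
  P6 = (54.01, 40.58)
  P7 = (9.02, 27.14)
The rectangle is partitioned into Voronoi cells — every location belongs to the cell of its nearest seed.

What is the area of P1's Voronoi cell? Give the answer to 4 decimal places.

1. box [0,69]×[0,47]: [(0, 0) (69, 0) (69, 47) (0, 47)]
2. ⊥bis P1·P0 via (21.82,29.145): [(0, 5.4865) (38.2875, 47) (0, 47)]  |A|=794.7237
3. ⊥bis P1·P2 via (9.575,27.045): [(0, 24.8449) (22.6551, 30.0505) (38.2875, 47) (0, 47)]  |A|=575.4406
4. ⊥bis P1·P3 via (12.975,28.345): [(0, 24.8449) (10.7737, 27.3204) (27.1798, 34.9564) (38.2875, 47) (0, 47)]  |A|=552.472
5. ⊥bis P1·P4 via (15.08,39.605): [(0, 24.8449) (9.11, 26.9382) (18.5653, 47) (0, 47)]  |A|=287.1439
6. ⊥bis P1·P5 via (19.415,26.31): [(0, 24.8449) (9.11, 26.9382) (18.5653, 47) (0, 47)]  |A|=287.1439
7. ⊥bis P1·P6 via (29.84,42.31): [(0, 24.8449) (9.11, 26.9382) (18.5653, 47) (0, 47)]  |A|=287.1439
8. ⊥bis P1·P7 via (7.345,35.59): [(0, 34.134) (13.7898, 36.8675) (18.5653, 47) (0, 47)]  |A|=182.7659
9. canonical 4-gon: [(0, 34.134) (13.7898, 36.8675) (18.5653, 47) (0, 47)]
10. shoelace: 182.7659

Area of P1's cell: 182.7659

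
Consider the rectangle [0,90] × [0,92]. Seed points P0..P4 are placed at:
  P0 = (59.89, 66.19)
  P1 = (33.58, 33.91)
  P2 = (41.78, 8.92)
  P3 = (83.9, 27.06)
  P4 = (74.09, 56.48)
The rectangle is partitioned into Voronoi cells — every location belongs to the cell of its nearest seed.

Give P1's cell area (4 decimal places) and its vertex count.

1. box [0,90]×[0,92]: [(0, 0) (90, 0) (90, 92) (0, 92)]
2. ⊥bis P1·P0 via (46.735,50.05): [(0, 88.1416) (0, 0) (90, 0) (90, 14.7866)]  |A|=4631.771
3. ⊥bis P1·P2 via (37.68,21.415): [(69.1843, 31.7526) (0, 88.1416) (0, 9.051)]  |A|=2735.9153
4. ⊥bis P1·P3 via (58.74,30.485): [(58.4323, 28.2245) (59.9384, 39.2885) (0, 88.1416) (0, 9.051)]  |A|=2679.0918
5. ⊥bis P1·P4 via (53.835,45.195): [(58.4323, 28.2245) (59.3861, 35.2315) (54.7861, 43.4879) (0, 88.1416) (0, 9.051)]  |A|=2667.4807
6. canonical 5-gon: [(58.4323, 28.2245) (59.3861, 35.2315) (54.7861, 43.4879) (0, 88.1416) (0, 9.051)]
7. shoelace: 2667.4807

Area of P1's cell: 2667.4807 (5 vertices)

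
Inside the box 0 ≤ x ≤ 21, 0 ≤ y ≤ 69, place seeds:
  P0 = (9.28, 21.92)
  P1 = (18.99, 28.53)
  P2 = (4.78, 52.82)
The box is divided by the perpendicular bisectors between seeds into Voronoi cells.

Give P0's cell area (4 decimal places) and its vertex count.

1. box [0,21]×[0,69]: [(0, 0) (21, 0) (21, 69) (0, 69)]
2. ⊥bis P0·P1 via (14.135,25.225): [(0, 45.9891) (0, 0) (21, 0) (21, 15.1404)]  |A|=641.8601
3. ⊥bis P0·P2 via (7.03,37.37): [(5.9723, 37.216) (0, 36.3462) (0, 0) (21, 0) (21, 15.1404)]  |A|=613.0651
4. canonical 5-gon: [(5.9723, 37.216) (0, 36.3462) (0, 0) (21, 0) (21, 15.1404)]
5. shoelace: 613.0651

Area of P0's cell: 613.0651 (5 vertices)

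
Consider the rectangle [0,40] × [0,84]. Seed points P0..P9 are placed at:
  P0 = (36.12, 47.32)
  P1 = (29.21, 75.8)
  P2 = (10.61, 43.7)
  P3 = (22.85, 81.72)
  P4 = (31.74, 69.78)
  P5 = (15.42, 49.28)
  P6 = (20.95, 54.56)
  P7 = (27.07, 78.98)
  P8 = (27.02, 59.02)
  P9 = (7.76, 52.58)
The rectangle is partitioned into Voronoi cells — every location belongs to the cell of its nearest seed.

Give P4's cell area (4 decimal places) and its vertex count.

Area of P4's cell: 169.2563 (3 vertices)

1. box [0,40]×[0,84]: [(0, 0) (40, 0) (40, 84) (0, 84)]
2. ⊥bis P4·P0 via (33.93,58.55): [(0, 51.9332) (40, 59.7337) (40, 84) (0, 84)]  |A|=1126.6614
3. ⊥bis P4·P1 via (30.475,72.79): [(0, 59.9824) (0, 51.9332) (40, 59.7337) (40, 76.793)]  |A|=502.1701
4. ⊥bis P4·P2 via (21.175,56.74): [(11.3076, 64.7346) (21.8489, 56.194) (40, 59.7337) (40, 76.793)]  |A|=340.9034
5. ⊥bis P4·P3 via (27.295,75.75): [(14.0462, 65.8856) (11.8788, 64.2718) (21.8489, 56.194) (40, 59.7337) (40, 76.793)]  |A|=339.9409
6. ⊥bis P4·P5 via (23.58,59.53): [(15.0609, 66.312) (26.6053, 57.1216) (40, 59.7337) (40, 76.793)]  |A|=289.3507
7. ⊥bis P4·P6 via (26.345,62.17): [(18.4772, 67.7477) (31.986, 58.1709) (40, 59.7337) (40, 76.793)]  |A|=232.5122
8. ⊥bis P4·P7 via (29.405,74.38): [(18.4772, 67.7477) (31.986, 58.1709) (40, 59.7337) (40, 76.793)]  |A|=232.5122
9. ⊥bis P4·P8 via (29.38,64.4): [(20.1478, 68.4498) (40, 59.7414) (40, 76.793)]  |A|=169.2563
10. ⊥bis P4·P9 via (19.75,61.18): [(20.1478, 68.4498) (40, 59.7414) (40, 76.793)]  |A|=169.2563
11. canonical 3-gon: [(20.1478, 68.4498) (40, 59.7414) (40, 76.793)]
12. shoelace: 169.2563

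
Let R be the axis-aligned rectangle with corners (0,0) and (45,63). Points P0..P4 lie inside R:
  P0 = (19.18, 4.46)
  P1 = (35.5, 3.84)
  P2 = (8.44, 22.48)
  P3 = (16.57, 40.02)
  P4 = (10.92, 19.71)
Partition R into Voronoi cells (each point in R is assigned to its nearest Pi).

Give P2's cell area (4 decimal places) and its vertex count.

Area of P2's cell: 223.0008 (3 vertices)

1. box [0,45]×[0,63]: [(0, 0) (45, 0) (45, 63) (0, 63)]
2. ⊥bis P2·P0 via (13.81,13.47): [(0, 5.2392) (45, 32.0594) (45, 63) (0, 63)]  |A|=1995.7825
3. ⊥bis P2·P1 via (21.97,13.16): [(0, 5.2392) (28.0157, 21.9367) (45, 46.593) (45, 63) (0, 63)]  |A|=1872.3606
4. ⊥bis P2·P3 via (12.505,31.25): [(0, 37.0462) (0, 5.2392) (28.0157, 21.9367) (29.1247, 23.5466)]  |A|=476.4778
5. ⊥bis P2·P4 via (9.68,21.095): [(18.117, 28.6487) (0, 37.0462) (0, 12.4284)]  |A|=223.0008
6. canonical 3-gon: [(18.117, 28.6487) (0, 37.0462) (0, 12.4284)]
7. shoelace: 223.0008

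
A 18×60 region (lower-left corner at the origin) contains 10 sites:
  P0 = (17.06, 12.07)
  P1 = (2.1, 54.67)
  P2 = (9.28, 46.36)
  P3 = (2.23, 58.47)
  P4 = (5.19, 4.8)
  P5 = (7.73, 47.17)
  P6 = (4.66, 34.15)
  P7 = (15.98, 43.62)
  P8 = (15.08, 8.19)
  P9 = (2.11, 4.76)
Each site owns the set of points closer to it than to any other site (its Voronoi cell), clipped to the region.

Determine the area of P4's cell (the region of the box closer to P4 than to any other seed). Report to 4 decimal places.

Area of P4's cell: 102.6450

1. box [0,18]×[0,60]: [(0, 0) (18, 0) (18, 60) (0, 60)]
2. ⊥bis P4·P0 via (11.125,8.435): [(0, 26.5992) (0, 0) (16.2912, 0)]  |A|=216.6661
3. ⊥bis P4·P1 via (3.645,29.735): [(0, 26.5992) (0, 0) (16.2912, 0)]  |A|=216.6661
4. ⊥bis P4·P2 via (7.235,25.58): [(0.2002, 26.2723) (0, 26.292) (0, 0) (16.2912, 0)]  |A|=216.6353
5. ⊥bis P4·P3 via (3.71,31.635): [(0.2002, 26.2723) (0, 26.292) (0, 0) (16.2912, 0)]  |A|=216.6353
6. ⊥bis P4·P5 via (6.46,25.985): [(0.2002, 26.2723) (0, 26.292) (0, 0) (16.2912, 0)]  |A|=216.6353
7. ⊥bis P4·P6 via (4.925,19.475): [(4.3695, 19.465) (0, 19.3861) (0, 0) (16.2912, 0)]  |A|=200.9072
8. ⊥bis P4·P7 via (10.585,24.21): [(4.3695, 19.465) (0, 19.3861) (0, 0) (16.2912, 0)]  |A|=200.9072
9. ⊥bis P4·P8 via (10.135,6.495): [(7.3666, 14.5714) (4.3695, 19.465) (0, 19.3861) (0, 0) (12.3613, 0)]  |A|=172.2753
10. ⊥bis P4·P9 via (3.65,4.78): [(7.3666, 14.5714) (4.3695, 19.465) (3.4595, 19.4485) (3.7121, 0) (12.3613, 0)]  |A|=102.645
11. canonical 5-gon: [(7.3666, 14.5714) (4.3695, 19.465) (3.4595, 19.4485) (3.7121, 0) (12.3613, 0)]
12. shoelace: 102.645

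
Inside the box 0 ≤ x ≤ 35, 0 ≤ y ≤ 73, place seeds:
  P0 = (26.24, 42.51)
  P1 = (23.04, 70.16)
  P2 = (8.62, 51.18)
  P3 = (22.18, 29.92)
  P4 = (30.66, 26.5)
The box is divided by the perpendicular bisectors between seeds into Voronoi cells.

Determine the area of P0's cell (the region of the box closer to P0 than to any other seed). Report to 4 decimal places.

1. box [0,35]×[0,73]: [(0, 0) (35, 0) (35, 73) (0, 73)]
2. ⊥bis P0·P1 via (24.64,56.335): [(0, 53.4834) (0, 0) (35, 0) (35, 57.534)]  |A|=1942.8035
3. ⊥bis P0·P2 via (17.43,46.845): [(21.9462, 56.0232) (0, 11.4221) (0, 0) (35, 0) (35, 57.534)]  |A|=1481.2612
4. ⊥bis P0·P3 via (24.21,36.215): [(21.9462, 56.0232) (13.8443, 39.5577) (35, 32.7355) (35, 57.534)]  |A|=363.6644
5. ⊥bis P0·P4 via (28.45,34.505): [(21.9462, 56.0232) (13.8443, 39.5577) (29.0225, 34.6631) (35, 36.3133) (35, 57.534)]  |A|=352.9712
6. canonical 5-gon: [(21.9462, 56.0232) (13.8443, 39.5577) (29.0225, 34.6631) (35, 36.3133) (35, 57.534)]
7. shoelace: 352.9712

Area of P0's cell: 352.9712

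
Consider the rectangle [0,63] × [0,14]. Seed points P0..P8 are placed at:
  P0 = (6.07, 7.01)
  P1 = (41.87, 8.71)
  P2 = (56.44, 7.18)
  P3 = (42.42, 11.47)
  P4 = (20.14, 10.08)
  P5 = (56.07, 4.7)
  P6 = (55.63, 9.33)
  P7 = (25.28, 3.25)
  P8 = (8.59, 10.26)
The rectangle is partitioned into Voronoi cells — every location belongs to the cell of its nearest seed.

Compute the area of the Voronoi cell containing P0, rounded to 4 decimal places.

Area of P0's cell: 126.3268

1. box [0,63]×[0,14]: [(0, 0) (63, 0) (63, 14) (0, 14)]
2. ⊥bis P0·P1 via (23.97,7.86): [(0, 0) (24.3432, 0) (23.6784, 14) (0, 14)]  |A|=336.1517
3. ⊥bis P0·P2 via (31.255,7.095): [(0, 0) (24.3432, 0) (23.6784, 14) (0, 14)]  |A|=336.1517
4. ⊥bis P0·P3 via (24.245,9.24): [(0, 0) (24.3432, 0) (23.6895, 13.7677) (23.661, 14) (0, 14)]  |A|=336.1497
5. ⊥bis P0·P4 via (13.105,8.545): [(0, 0) (14.9695, 0) (11.9147, 14) (0, 14)]  |A|=188.1896
6. ⊥bis P0·P5 via (31.07,5.855): [(0, 0) (14.9695, 0) (11.9147, 14) (0, 14)]  |A|=188.1896
7. ⊥bis P0·P6 via (30.85,8.17): [(0, 0) (14.9695, 0) (11.9147, 14) (0, 14)]  |A|=188.1896
8. ⊥bis P0·P7 via (15.675,5.13): [(0, 0) (14.6709, 0) (14.8121, 0.7213) (11.9147, 14) (0, 14)]  |A|=188.0819
9. ⊥bis P0·P8 via (7.33,8.635): [(0, 0) (14.6709, 0) (14.8121, 0.7213) (14.2574, 3.2636) (0.4109, 14) (0, 14)]  |A|=126.3268
10. canonical 6-gon: [(0, 0) (14.6709, 0) (14.8121, 0.7213) (14.2574, 3.2636) (0.4109, 14) (0, 14)]
11. shoelace: 126.3268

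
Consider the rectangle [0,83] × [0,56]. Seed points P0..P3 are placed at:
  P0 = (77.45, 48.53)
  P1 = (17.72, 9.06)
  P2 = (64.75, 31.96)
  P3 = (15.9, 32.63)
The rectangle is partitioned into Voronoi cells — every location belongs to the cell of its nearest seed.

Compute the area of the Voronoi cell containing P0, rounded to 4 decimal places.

1. box [0,83]×[0,56]: [(0, 0) (83, 0) (83, 56) (0, 56)]
2. ⊥bis P0·P1 via (47.585,28.795): [(66.6129, 0) (83, 0) (83, 56) (29.6077, 56)]  |A|=1953.8209
3. ⊥bis P0·P2 via (71.1,40.245): [(83, 31.1243) (83, 56) (50.5441, 56)]  |A|=403.682
4. ⊥bis P0·P3 via (46.675,40.58): [(83, 31.1243) (83, 56) (50.5441, 56)]  |A|=403.682
5. canonical 3-gon: [(83, 31.1243) (83, 56) (50.5441, 56)]
6. shoelace: 403.682

Area of P0's cell: 403.6820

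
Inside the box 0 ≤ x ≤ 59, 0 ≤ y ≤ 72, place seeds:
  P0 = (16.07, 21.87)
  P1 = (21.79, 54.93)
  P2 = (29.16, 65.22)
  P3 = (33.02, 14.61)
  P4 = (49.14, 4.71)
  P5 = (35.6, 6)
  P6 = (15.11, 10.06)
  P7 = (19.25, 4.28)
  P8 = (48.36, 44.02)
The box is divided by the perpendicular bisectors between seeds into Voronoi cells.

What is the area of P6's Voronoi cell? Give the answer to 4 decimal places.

1. box [0,59]×[0,72]: [(0, 0) (59, 0) (59, 72) (0, 72)]
2. ⊥bis P6·P0 via (15.59,15.965): [(0, 17.2323) (0, 0) (59, 0) (59, 12.4363)]  |A|=875.2235
3. ⊥bis P6·P1 via (18.45,32.495): [(0, 17.2323) (0, 0) (59, 0) (59, 12.4363)]  |A|=875.2235
4. ⊥bis P6·P2 via (22.135,37.64): [(0, 17.2323) (0, 0) (59, 0) (59, 12.4363)]  |A|=875.2235
5. ⊥bis P6·P3 via (24.065,12.335): [(23.3021, 15.3381) (0, 17.2323) (0, 0) (27.1987, 0)]  |A|=409.3619
6. ⊥bis P6·P4 via (32.125,7.385): [(23.3021, 15.3381) (0, 17.2323) (0, 0) (27.1987, 0)]  |A|=409.3619
7. ⊥bis P6·P5 via (25.355,8.03): [(25.269, 7.5958) (23.3021, 15.3381) (0, 17.2323) (0, 0) (23.7639, 0)]  |A|=396.3168
8. ⊥bis P6·P7 via (17.18,7.17): [(24.1152, 12.1374) (23.3021, 15.3381) (0, 17.2323) (0, 0) (7.1697, 0)]  |A|=287.8118
9. ⊥bis P6·P8 via (31.735,27.04): [(24.1152, 12.1374) (23.3021, 15.3381) (0, 17.2323) (0, 0) (7.1697, 0)]  |A|=287.8118
10. canonical 5-gon: [(24.1152, 12.1374) (23.3021, 15.3381) (0, 17.2323) (0, 0) (7.1697, 0)]
11. shoelace: 287.8118

Area of P6's cell: 287.8118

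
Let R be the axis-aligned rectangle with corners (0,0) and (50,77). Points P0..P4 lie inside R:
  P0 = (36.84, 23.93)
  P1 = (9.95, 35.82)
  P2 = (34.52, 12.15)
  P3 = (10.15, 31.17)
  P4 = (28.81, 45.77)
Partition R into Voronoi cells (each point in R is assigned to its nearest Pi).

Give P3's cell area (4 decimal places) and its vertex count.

Area of P3's cell: 578.7512 (6 vertices)

1. box [0,50]×[0,77]: [(0, 0) (50, 0) (50, 77) (0, 77)]
2. ⊥bis P3·P0 via (23.495,27.55): [(0, 0) (16.0217, 0) (36.9089, 77) (0, 77)]  |A|=2037.8301
3. ⊥bis P3·P1 via (10.05,33.495): [(0, 33.0627) (0, 0) (16.0217, 0) (25.2854, 34.1503)]  |A|=691.5756
4. ⊥bis P3·P2 via (22.335,21.66): [(0, 33.0627) (0, 0) (5.4301, 0) (21.6641, 20.8004) (25.2854, 34.1503)]  |A|=581.4206
5. ⊥bis P3·P4 via (19.48,38.47): [(22.9388, 34.0494) (0, 33.0627) (0, 0) (5.4301, 0) (21.6641, 20.8004) (24.661, 31.8483)]  |A|=578.7512
6. canonical 6-gon: [(22.9388, 34.0494) (0, 33.0627) (0, 0) (5.4301, 0) (21.6641, 20.8004) (24.661, 31.8483)]
7. shoelace: 578.7512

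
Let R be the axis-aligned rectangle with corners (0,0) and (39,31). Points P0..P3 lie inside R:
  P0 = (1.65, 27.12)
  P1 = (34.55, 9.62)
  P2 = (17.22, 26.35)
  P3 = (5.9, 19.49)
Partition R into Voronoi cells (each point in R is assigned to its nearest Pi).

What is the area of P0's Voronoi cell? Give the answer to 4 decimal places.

Area of P0's cell: 68.0969

1. box [0,39]×[0,31]: [(0, 0) (39, 0) (39, 31) (0, 31)]
2. ⊥bis P0·P1 via (18.1,18.37): [(0, 0) (8.3287, 0) (24.8181, 31) (0, 31)]  |A|=513.7755
3. ⊥bis P0·P2 via (9.435,26.735): [(0, 0) (8.1128, 0) (9.6459, 31) (0, 31)]  |A|=275.2609
4. ⊥bis P0·P3 via (3.775,23.305): [(0, 21.2023) (9.4209, 26.4498) (9.6459, 31) (0, 31)]  |A|=68.0969
5. canonical 4-gon: [(0, 21.2023) (9.4209, 26.4498) (9.6459, 31) (0, 31)]
6. shoelace: 68.0969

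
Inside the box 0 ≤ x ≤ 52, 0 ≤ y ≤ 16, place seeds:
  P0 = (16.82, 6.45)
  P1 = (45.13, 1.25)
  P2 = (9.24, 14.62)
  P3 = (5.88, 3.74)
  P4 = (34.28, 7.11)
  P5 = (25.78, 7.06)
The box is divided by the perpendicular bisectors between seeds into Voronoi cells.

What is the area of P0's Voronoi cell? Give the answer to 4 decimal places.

1. box [0,52]×[0,16]: [(0, 0) (52, 0) (52, 16) (0, 16)]
2. ⊥bis P0·P1 via (30.975,3.85): [(0, 0) (30.2678, 0) (33.2067, 16) (0, 16)]  |A|=507.7964
3. ⊥bis P0·P2 via (13.03,10.535): [(1.675, 0) (30.2678, 0) (33.2067, 16) (18.9204, 16)]  |A|=343.0334
4. ⊥bis P0·P3 via (11.35,5.095): [(10.5682, 8.251) (12.6121, 0) (30.2678, 0) (33.2067, 16) (18.9204, 16)]  |A|=297.9124
5. ⊥bis P0·P4 via (25.55,6.78): [(10.5682, 8.251) (12.6121, 0) (25.8063, 0) (25.2015, 16) (18.9204, 16)]  |A|=198.1782
6. ⊥bis P0·P5 via (21.3,6.755): [(10.5682, 8.251) (12.6121, 0) (21.7599, 0) (20.6706, 16) (18.9204, 16)]  |A|=129.5599
7. canonical 5-gon: [(10.5682, 8.251) (12.6121, 0) (21.7599, 0) (20.6706, 16) (18.9204, 16)]
8. shoelace: 129.5599

Area of P0's cell: 129.5599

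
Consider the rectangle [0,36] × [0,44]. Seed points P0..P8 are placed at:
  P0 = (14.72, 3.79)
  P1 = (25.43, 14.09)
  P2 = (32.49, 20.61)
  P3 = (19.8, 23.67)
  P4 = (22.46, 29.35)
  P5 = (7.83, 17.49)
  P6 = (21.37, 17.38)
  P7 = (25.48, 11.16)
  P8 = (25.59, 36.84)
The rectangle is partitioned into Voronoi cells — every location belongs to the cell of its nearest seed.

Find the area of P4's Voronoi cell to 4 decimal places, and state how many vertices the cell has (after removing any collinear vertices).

1. box [0,36]×[0,44]: [(0, 0) (36, 0) (36, 44) (0, 44)]
2. ⊥bis P4·P0 via (18.59,16.57): [(0, 22.1994) (36, 11.298) (36, 44) (0, 44)]  |A|=981.0482
3. ⊥bis P4·P1 via (23.945,21.72): [(0, 22.1994) (10.3322, 19.0706) (36, 24.0662) (36, 44) (0, 44)]  |A|=817.1817
4. ⊥bis P4·P2 via (27.475,24.98): [(0, 22.1994) (10.3322, 19.0706) (24.7751, 21.8816) (36, 34.7633) (36, 44) (0, 44)]  |A|=757.1448
5. ⊥bis P4·P3 via (21.13,26.51): [(0, 36.4054) (26.583, 23.9563) (36, 34.7633) (36, 44) (0, 44)]  |A|=505.2213
6. ⊥bis P4·P5 via (15.145,23.42): [(0, 42.1022) (7.4444, 32.9191) (26.583, 23.9563) (36, 34.7633) (36, 44) (0, 44)]  |A|=484.0163
7. ⊥bis P4·P6 via (21.915,23.365): [(0, 42.1022) (7.4444, 32.9191) (26.583, 23.9563) (36, 34.7633) (36, 44) (0, 44)]  |A|=484.0163
8. ⊥bis P4·P7 via (23.97,20.255): [(0, 42.1022) (7.4444, 32.9191) (26.583, 23.9563) (36, 34.7633) (36, 44) (0, 44)]  |A|=484.0163
9. ⊥bis P4·P8 via (24.025,33.095): [(0, 43.1348) (0, 42.1022) (7.4444, 32.9191) (26.583, 23.9563) (31.7377, 29.8719)]  |A|=196.2967
10. canonical 5-gon: [(0, 43.1348) (0, 42.1022) (7.4444, 32.9191) (26.583, 23.9563) (31.7377, 29.8719)]
11. shoelace: 196.2967

Area of P4's cell: 196.2967 (5 vertices)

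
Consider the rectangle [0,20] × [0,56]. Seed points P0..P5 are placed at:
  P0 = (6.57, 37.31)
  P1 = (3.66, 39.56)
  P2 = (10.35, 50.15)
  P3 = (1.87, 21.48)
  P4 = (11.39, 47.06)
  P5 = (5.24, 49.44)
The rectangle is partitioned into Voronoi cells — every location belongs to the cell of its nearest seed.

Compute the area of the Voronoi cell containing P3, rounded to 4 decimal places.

Area of P3's cell: 553.5778

1. box [0,20]×[0,56]: [(0, 0) (20, 0) (20, 56) (0, 56)]
2. ⊥bis P3·P0 via (4.22,29.395): [(0, 30.6479) (0, 0) (20, 0) (20, 24.7098)]  |A|=553.5778
3. ⊥bis P3·P1 via (2.765,30.52): [(0, 30.6479) (0, 0) (20, 0) (20, 24.7098)]  |A|=553.5778
4. ⊥bis P3·P2 via (6.11,35.815): [(0, 30.6479) (0, 0) (20, 0) (20, 24.7098)]  |A|=553.5778
5. ⊥bis P3·P4 via (6.63,34.27): [(0, 30.6479) (0, 0) (20, 0) (20, 24.7098)]  |A|=553.5778
6. ⊥bis P3·P5 via (3.555,35.46): [(0, 30.6479) (0, 0) (20, 0) (20, 24.7098)]  |A|=553.5778
7. canonical 4-gon: [(0, 30.6479) (0, 0) (20, 0) (20, 24.7098)]
8. shoelace: 553.5778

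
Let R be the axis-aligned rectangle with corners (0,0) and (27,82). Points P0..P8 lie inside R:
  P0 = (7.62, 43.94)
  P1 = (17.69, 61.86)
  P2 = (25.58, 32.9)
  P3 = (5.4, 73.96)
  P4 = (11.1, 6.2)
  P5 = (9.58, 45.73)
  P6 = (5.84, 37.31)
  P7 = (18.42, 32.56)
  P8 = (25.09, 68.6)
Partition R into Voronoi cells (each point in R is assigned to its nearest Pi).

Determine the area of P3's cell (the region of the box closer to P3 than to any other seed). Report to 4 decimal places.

Area of P3's cell: 287.3989

1. box [0,27]×[0,82]: [(0, 0) (27, 0) (27, 82) (0, 82)]
2. ⊥bis P3·P0 via (6.51,58.95): [(0, 58.4686) (27, 60.4652) (27, 82) (0, 82)]  |A|=608.3933
3. ⊥bis P3·P1 via (11.545,67.91): [(0, 58.4686) (2.4262, 58.648) (25.4172, 82) (0, 82)]  |A|=325.3167
4. ⊥bis P3·P2 via (15.49,53.43): [(0, 58.4686) (2.4262, 58.648) (25.4172, 82) (0, 82)]  |A|=325.3167
5. ⊥bis P3·P4 via (8.25,40.08): [(0, 58.4686) (2.4262, 58.648) (25.4172, 82) (0, 82)]  |A|=325.3167
6. ⊥bis P3·P5 via (7.49,59.845): [(0, 58.736) (2.9416, 59.1715) (25.4172, 82) (0, 82)]  |A|=324.3346
7. ⊥bis P3·P6 via (5.62,55.635): [(0, 58.736) (2.9416, 59.1715) (25.4172, 82) (0, 82)]  |A|=324.3346
8. ⊥bis P3·P7 via (11.91,53.26): [(0, 58.736) (2.9416, 59.1715) (25.4172, 82) (0, 82)]  |A|=324.3346
9. ⊥bis P3·P8 via (15.245,71.28): [(0, 58.736) (2.9416, 59.1715) (15.391, 71.8164) (18.1632, 82) (0, 82)]  |A|=287.3989
10. canonical 5-gon: [(0, 58.736) (2.9416, 59.1715) (15.391, 71.8164) (18.1632, 82) (0, 82)]
11. shoelace: 287.3989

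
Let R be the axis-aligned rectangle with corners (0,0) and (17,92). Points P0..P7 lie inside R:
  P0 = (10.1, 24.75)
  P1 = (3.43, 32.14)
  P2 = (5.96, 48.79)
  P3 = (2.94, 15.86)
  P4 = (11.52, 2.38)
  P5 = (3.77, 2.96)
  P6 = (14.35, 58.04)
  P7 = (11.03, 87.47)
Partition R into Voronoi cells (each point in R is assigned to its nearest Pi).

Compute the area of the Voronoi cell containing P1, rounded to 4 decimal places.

Area of P1's cell: 166.2352

1. box [0,17]×[0,92]: [(0, 0) (17, 0) (17, 92) (0, 92)]
2. ⊥bis P1·P0 via (6.765,28.445): [(0, 22.3391) (17, 37.6828) (17, 92) (0, 92)]  |A|=1053.8137
3. ⊥bis P1·P2 via (4.695,40.465): [(0, 41.1784) (0, 22.3391) (17, 37.6828) (17, 38.5952)]  |A|=167.8897
4. ⊥bis P1·P3 via (3.185,24): [(0, 41.1784) (0, 24.0959) (1.8836, 24.0392) (17, 37.6828) (17, 38.5952)]  |A|=166.2352
5. ⊥bis P1·P4 via (7.475,17.26): [(0, 41.1784) (0, 24.0959) (1.8836, 24.0392) (17, 37.6828) (17, 38.5952)]  |A|=166.2352
6. ⊥bis P1·P5 via (3.6,17.55): [(0, 41.1784) (0, 24.0959) (1.8836, 24.0392) (17, 37.6828) (17, 38.5952)]  |A|=166.2352
7. ⊥bis P1·P6 via (8.89,45.09): [(0, 41.1784) (0, 24.0959) (1.8836, 24.0392) (17, 37.6828) (17, 38.5952)]  |A|=166.2352
8. ⊥bis P1·P7 via (7.23,59.805): [(0, 41.1784) (0, 24.0959) (1.8836, 24.0392) (17, 37.6828) (17, 38.5952)]  |A|=166.2352
9. canonical 5-gon: [(0, 41.1784) (0, 24.0959) (1.8836, 24.0392) (17, 37.6828) (17, 38.5952)]
10. shoelace: 166.2352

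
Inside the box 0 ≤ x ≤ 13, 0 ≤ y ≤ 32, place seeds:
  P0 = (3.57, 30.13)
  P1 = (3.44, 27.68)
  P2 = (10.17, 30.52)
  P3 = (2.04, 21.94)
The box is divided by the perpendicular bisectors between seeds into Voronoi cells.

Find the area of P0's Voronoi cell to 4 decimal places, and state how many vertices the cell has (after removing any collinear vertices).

Area of P0's cell: 21.2300 (4 vertices)

1. box [0,13]×[0,32]: [(0, 0) (13, 0) (13, 32) (0, 32)]
2. ⊥bis P0·P1 via (3.505,28.905): [(0, 29.091) (13, 28.4012) (13, 32) (0, 32)]  |A|=42.3009
3. ⊥bis P0·P2 via (6.87,30.325): [(0, 29.091) (6.9648, 28.7214) (6.771, 32) (0, 32)]  |A|=21.23
4. ⊥bis P0·P3 via (2.805,26.035): [(0, 29.091) (6.9648, 28.7214) (6.771, 32) (0, 32)]  |A|=21.23
5. canonical 4-gon: [(0, 29.091) (6.9648, 28.7214) (6.771, 32) (0, 32)]
6. shoelace: 21.23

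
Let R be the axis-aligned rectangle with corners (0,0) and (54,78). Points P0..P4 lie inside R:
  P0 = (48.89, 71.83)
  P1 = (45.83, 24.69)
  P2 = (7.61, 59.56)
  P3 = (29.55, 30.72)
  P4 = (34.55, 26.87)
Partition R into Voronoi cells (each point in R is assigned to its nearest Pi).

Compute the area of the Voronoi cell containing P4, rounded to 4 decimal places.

Area of P4's cell: 556.2331

1. box [0,54]×[0,78]: [(0, 0) (54, 0) (54, 78) (0, 78)]
2. ⊥bis P4·P0 via (41.72,49.35): [(0, 62.6566) (0, 0) (54, 0) (54, 45.4333)]  |A|=2918.4271
3. ⊥bis P4·P1 via (40.19,25.78): [(44.5695, 48.4411) (0, 62.6566) (0, 0) (35.2077, 0)]  |A|=2249.0385
4. ⊥bis P4·P2 via (21.08,43.215): [(44.5695, 48.4411) (32.2064, 52.3844) (0, 25.8429) (0, 0) (35.2077, 0)]  |A|=1656.2189
5. ⊥bis P4·P3 via (32.05,28.795): [(43.6956, 43.9192) (9.8778, 0) (35.2077, 0)]  |A|=556.2331
6. canonical 3-gon: [(43.6956, 43.9192) (9.8778, 0) (35.2077, 0)]
7. shoelace: 556.2331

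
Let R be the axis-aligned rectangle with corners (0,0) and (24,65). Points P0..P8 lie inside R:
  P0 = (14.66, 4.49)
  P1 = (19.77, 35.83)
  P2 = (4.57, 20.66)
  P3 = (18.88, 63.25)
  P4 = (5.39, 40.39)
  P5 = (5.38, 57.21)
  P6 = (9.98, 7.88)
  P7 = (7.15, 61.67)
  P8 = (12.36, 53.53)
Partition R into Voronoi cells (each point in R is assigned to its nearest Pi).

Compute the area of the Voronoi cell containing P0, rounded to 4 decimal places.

Area of P0's cell: 176.8295

1. box [0,24]×[0,65]: [(0, 0) (24, 0) (24, 65) (0, 65)]
2. ⊥bis P0·P1 via (17.215,20.16): [(0, 22.9669) (0, 0) (24, 0) (24, 19.0537)]  |A|=504.2474
3. ⊥bis P0·P2 via (9.615,12.575): [(20.8268, 19.5711) (0, 6.5753) (0, 0) (24, 0) (24, 19.0537)]  |A|=333.555
4. ⊥bis P0·P3 via (16.77,33.87): [(20.8268, 19.5711) (0, 6.5753) (0, 0) (24, 0) (24, 19.0537)]  |A|=333.555
5. ⊥bis P0·P4 via (10.025,22.44): [(20.8268, 19.5711) (0, 6.5753) (0, 0) (24, 0) (24, 19.0537)]  |A|=333.555
6. ⊥bis P0·P5 via (10.02,30.85): [(20.8268, 19.5711) (0, 6.5753) (0, 0) (24, 0) (24, 19.0537)]  |A|=333.555
7. ⊥bis P0·P6 via (12.32,6.185): [(21.8907, 19.3976) (7.8398, 0) (24, 0) (24, 19.0537)]  |A|=176.8295
8. ⊥bis P0·P7 via (10.905,33.08): [(21.8907, 19.3976) (7.8398, 0) (24, 0) (24, 19.0537)]  |A|=176.8295
9. ⊥bis P0·P8 via (13.51,29.01): [(21.8907, 19.3976) (7.8398, 0) (24, 0) (24, 19.0537)]  |A|=176.8295
10. canonical 4-gon: [(21.8907, 19.3976) (7.8398, 0) (24, 0) (24, 19.0537)]
11. shoelace: 176.8295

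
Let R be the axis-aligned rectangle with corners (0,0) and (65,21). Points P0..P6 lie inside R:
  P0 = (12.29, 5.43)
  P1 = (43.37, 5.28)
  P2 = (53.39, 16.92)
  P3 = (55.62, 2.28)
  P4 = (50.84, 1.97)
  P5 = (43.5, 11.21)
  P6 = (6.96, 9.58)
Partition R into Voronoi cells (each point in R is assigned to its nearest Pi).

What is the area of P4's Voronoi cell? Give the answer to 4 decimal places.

1. box [0,65]×[0,21]: [(0, 0) (65, 0) (65, 21) (0, 21)]
2. ⊥bis P4·P0 via (31.565,3.7): [(31.2329, 0) (65, 0) (65, 21) (33.1177, 21)]  |A|=689.3182
3. ⊥bis P4·P1 via (47.105,3.625): [(45.4987, 0) (65, 0) (65, 21) (54.804, 21)]  |A|=311.8216
4. ⊥bis P4·P2 via (52.115,9.445): [(49.8547, 9.8305) (45.4987, 0) (65, 0) (65, 7.2472)]  |A|=150.7346
5. ⊥bis P4·P3 via (53.23,2.125): [(52.7624, 9.3346) (49.8547, 9.8305) (45.4987, 0) (53.3678, 0)]  |A|=52.0997
6. ⊥bis P4·P5 via (47.17,6.59): [(52.7624, 9.3346) (51.0028, 9.6347) (49.0971, 8.1209) (45.4987, 0) (53.3678, 0)]  |A|=51.044
7. ⊥bis P4·P6 via (28.9,5.775): [(52.7624, 9.3346) (51.0028, 9.6347) (49.0971, 8.1209) (45.4987, 0) (53.3678, 0)]  |A|=51.044
8. canonical 5-gon: [(52.7624, 9.3346) (51.0028, 9.6347) (49.0971, 8.1209) (45.4987, 0) (53.3678, 0)]
9. shoelace: 51.044

Area of P4's cell: 51.0440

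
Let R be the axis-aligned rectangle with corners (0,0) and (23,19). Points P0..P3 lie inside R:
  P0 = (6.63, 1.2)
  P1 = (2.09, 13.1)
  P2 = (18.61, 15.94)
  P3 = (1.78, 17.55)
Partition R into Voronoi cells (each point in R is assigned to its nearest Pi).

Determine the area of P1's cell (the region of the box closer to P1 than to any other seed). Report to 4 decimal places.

Area of P1's cell: 85.6504

1. box [0,23]×[0,19]: [(0, 0) (23, 0) (23, 19) (0, 19)]
2. ⊥bis P1·P0 via (4.36,7.15): [(0, 5.4866) (23, 14.2614) (23, 19) (0, 19)]  |A|=209.898
3. ⊥bis P1·P2 via (10.35,14.52): [(0, 5.4866) (11.1703, 9.7482) (9.5798, 19) (0, 19)]  |A|=119.7897
4. ⊥bis P1·P3 via (1.935,15.325): [(0, 15.1902) (0, 5.4866) (11.1703, 9.7482) (10.1137, 15.8947)]  |A|=85.6504
5. canonical 4-gon: [(0, 15.1902) (0, 5.4866) (11.1703, 9.7482) (10.1137, 15.8947)]
6. shoelace: 85.6504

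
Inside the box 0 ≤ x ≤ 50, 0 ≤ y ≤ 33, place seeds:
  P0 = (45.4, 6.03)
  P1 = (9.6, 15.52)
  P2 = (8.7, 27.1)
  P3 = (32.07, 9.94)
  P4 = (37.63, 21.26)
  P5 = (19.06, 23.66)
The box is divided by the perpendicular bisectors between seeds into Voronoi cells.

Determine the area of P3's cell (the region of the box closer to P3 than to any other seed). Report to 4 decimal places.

1. box [0,50]×[0,33]: [(0, 0) (50, 0) (50, 33) (0, 33)]
2. ⊥bis P3·P0 via (38.735,7.985): [(0, 0) (36.3928, 0) (46.0725, 33) (0, 33)]  |A|=1360.6774
3. ⊥bis P3·P1 via (20.835,12.73): [(17.6737, 0) (36.3928, 0) (46.0725, 33) (25.8687, 33)]  |A|=642.2275
4. ⊥bis P3·P2 via (20.385,18.52): [(23.2376, 22.4049) (17.6737, 0) (36.3928, 0) (46.0725, 33) (31.0173, 33)]  |A|=614.9524
5. ⊥bis P3·P4 via (34.85,15.6): [(22.9938, 21.4233) (17.6737, 0) (36.3928, 0) (40.1981, 12.9732)]  |A|=328.1877
6. ⊥bis P3·P5 via (25.565,16.8): [(27.8996, 19.0138) (20.7001, 12.1869) (17.6737, 0) (36.3928, 0) (40.1981, 12.9732)]  |A|=302.7683
7. canonical 5-gon: [(27.8996, 19.0138) (20.7001, 12.1869) (17.6737, 0) (36.3928, 0) (40.1981, 12.9732)]
8. shoelace: 302.7683

Area of P3's cell: 302.7683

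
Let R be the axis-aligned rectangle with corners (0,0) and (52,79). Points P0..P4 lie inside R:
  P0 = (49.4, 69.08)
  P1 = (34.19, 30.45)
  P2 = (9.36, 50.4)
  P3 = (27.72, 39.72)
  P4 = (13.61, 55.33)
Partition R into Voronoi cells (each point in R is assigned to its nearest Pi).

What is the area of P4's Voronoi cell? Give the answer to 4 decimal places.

Area of P4's cell: 754.9684

1. box [0,52]×[0,79]: [(0, 0) (52, 0) (52, 79) (0, 79)]
2. ⊥bis P4·P0 via (31.505,62.205): [(0, 0) (52, 0) (52, 8.8584) (25.0526, 79) (0, 79)]  |A|=3162.933
3. ⊥bis P4·P1 via (23.9,42.89): [(0, 23.1206) (35.3021, 52.3215) (25.0526, 79) (0, 79)]  |A|=1320.5129
4. ⊥bis P4·P2 via (11.485,52.865): [(0, 62.7659) (23.4693, 42.5337) (35.3021, 52.3215) (25.0526, 79) (0, 79)]  |A|=855.2903
5. ⊥bis P4·P3 via (20.665,47.525): [(0, 62.7659) (19.2076, 46.2076) (32.897, 58.5816) (25.0526, 79) (0, 79)]  |A|=754.9684
6. canonical 5-gon: [(0, 62.7659) (19.2076, 46.2076) (32.897, 58.5816) (25.0526, 79) (0, 79)]
7. shoelace: 754.9684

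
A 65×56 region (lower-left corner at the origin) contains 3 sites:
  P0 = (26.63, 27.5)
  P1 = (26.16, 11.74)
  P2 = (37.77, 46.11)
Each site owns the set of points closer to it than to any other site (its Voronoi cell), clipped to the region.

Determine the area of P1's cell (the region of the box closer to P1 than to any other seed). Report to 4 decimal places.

Area of P1's cell: 1262.6640

1. box [0,65]×[0,56]: [(0, 0) (65, 0) (65, 56) (0, 56)]
2. ⊥bis P1·P0 via (26.395,19.62): [(0, 20.4072) (0, 0) (65, 0) (65, 18.4687)]  |A|=1263.4658
3. ⊥bis P1·P2 via (31.965,28.925): [(62.7181, 18.5368) (0, 20.4072) (0, 0) (65, 0) (65, 17.766)]  |A|=1262.664
4. canonical 5-gon: [(62.7181, 18.5368) (0, 20.4072) (0, 0) (65, 0) (65, 17.766)]
5. shoelace: 1262.664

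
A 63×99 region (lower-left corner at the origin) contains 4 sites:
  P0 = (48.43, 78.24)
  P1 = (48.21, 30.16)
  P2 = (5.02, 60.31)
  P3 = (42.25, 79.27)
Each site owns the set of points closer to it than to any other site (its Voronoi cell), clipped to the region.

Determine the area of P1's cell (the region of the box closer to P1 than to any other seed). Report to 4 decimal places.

Area of P1's cell: 2635.8424

1. box [0,63]×[0,99]: [(0, 0) (63, 0) (63, 99) (0, 99)]
2. ⊥bis P1·P0 via (48.32,54.2): [(0, 54.4211) (0, 0) (63, 0) (63, 54.1328)]  |A|=3419.4487
3. ⊥bis P1·P2 via (26.615,45.235): [(32.9225, 54.2705) (0, 7.1089) (0, 0) (63, 0) (63, 54.1328)]  |A|=2640.6319
4. ⊥bis P1·P3 via (45.23,54.715): [(41.2529, 54.2323) (32.1223, 53.1242) (0, 7.1089) (0, 0) (63, 0) (63, 54.1328)]  |A|=2635.8424
5. canonical 6-gon: [(41.2529, 54.2323) (32.1223, 53.1242) (0, 7.1089) (0, 0) (63, 0) (63, 54.1328)]
6. shoelace: 2635.8424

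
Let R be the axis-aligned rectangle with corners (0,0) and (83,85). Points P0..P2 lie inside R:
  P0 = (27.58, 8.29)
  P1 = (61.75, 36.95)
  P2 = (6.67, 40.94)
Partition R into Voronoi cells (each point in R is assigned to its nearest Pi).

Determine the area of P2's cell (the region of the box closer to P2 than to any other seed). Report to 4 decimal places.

1. box [0,83]×[0,85]: [(0, 0) (83, 0) (83, 85) (0, 85)]
2. ⊥bis P2·P0 via (17.125,24.615): [(0, 13.6477) (83, 66.8032) (83, 85) (0, 85)]  |A|=3716.2875
3. ⊥bis P2·P1 via (34.21,38.945): [(0, 13.6477) (33.9526, 35.3919) (37.5462, 85) (0, 85)]  |A|=2142.598
4. canonical 4-gon: [(0, 13.6477) (33.9526, 35.3919) (37.5462, 85) (0, 85)]
5. shoelace: 2142.598

Area of P2's cell: 2142.5980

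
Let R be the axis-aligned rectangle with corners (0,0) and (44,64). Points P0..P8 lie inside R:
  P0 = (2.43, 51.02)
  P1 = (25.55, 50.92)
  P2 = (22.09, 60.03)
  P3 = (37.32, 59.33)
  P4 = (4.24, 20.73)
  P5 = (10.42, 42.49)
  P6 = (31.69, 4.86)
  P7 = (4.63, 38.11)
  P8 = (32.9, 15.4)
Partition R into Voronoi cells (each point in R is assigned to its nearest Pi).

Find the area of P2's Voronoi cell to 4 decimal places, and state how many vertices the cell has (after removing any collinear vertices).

Area of P2's cell: 179.6231 (5 vertices)

1. box [0,44]×[0,64]: [(0, 0) (44, 0) (44, 64) (0, 64)]
2. ⊥bis P2·P0 via (12.26,55.525): [(37.7066, 0) (44, 0) (44, 64) (8.376, 64)]  |A|=1341.3572
3. ⊥bis P2·P1 via (23.82,55.475): [(13.9933, 51.7428) (44, 63.1394) (44, 64) (8.376, 64)]  |A|=231.2368
4. ⊥bis P2·P3 via (29.705,59.68): [(13.9933, 51.7428) (29.6129, 57.6751) (29.9036, 64) (8.376, 64)]  |A|=180.4671
5. ⊥bis P2·P4 via (13.165,40.38): [(13.9933, 51.7428) (29.6129, 57.6751) (29.9036, 64) (8.376, 64)]  |A|=180.4671
6. ⊥bis P2·P5 via (16.255,51.26): [(13.3195, 53.2131) (14.9712, 52.1142) (29.6129, 57.6751) (29.9036, 64) (8.376, 64)]  |A|=179.6231
7. ⊥bis P2·P6 via (26.89,32.445): [(13.3195, 53.2131) (14.9712, 52.1142) (29.6129, 57.6751) (29.9036, 64) (8.376, 64)]  |A|=179.6231
8. ⊥bis P2·P7 via (13.36,49.07): [(13.3195, 53.2131) (14.9712, 52.1142) (29.6129, 57.6751) (29.9036, 64) (8.376, 64)]  |A|=179.6231
9. ⊥bis P2·P8 via (27.495,37.715): [(13.3195, 53.2131) (14.9712, 52.1142) (29.6129, 57.6751) (29.9036, 64) (8.376, 64)]  |A|=179.6231
10. canonical 5-gon: [(13.3195, 53.2131) (14.9712, 52.1142) (29.6129, 57.6751) (29.9036, 64) (8.376, 64)]
11. shoelace: 179.6231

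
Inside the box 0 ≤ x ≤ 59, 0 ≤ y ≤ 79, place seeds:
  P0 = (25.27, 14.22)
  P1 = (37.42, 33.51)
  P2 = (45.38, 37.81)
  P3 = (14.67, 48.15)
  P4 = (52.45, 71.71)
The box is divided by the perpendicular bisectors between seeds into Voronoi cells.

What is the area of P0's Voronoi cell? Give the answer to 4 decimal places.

1. box [0,59]×[0,79]: [(0, 0) (59, 0) (59, 79) (0, 79)]
2. ⊥bis P0·P1 via (31.345,23.865): [(0, 43.608) (0, 0) (59, 0) (59, 6.4462)]  |A|=1476.5984
3. ⊥bis P0·P2 via (35.325,26.015): [(56.2434, 8.1825) (0, 43.608) (0, 0) (59, 0) (59, 5.8325)]  |A|=1475.7526
4. ⊥bis P0·P3 via (19.97,31.185): [(56.2434, 8.1825) (19.8051, 31.1335) (0, 24.9462) (0, 0) (59, 0) (59, 5.8325)]  |A|=1290.9533
5. ⊥bis P0·P4 via (38.86,42.965): [(56.2434, 8.1825) (19.8051, 31.1335) (0, 24.9462) (0, 0) (59, 0) (59, 5.8325)]  |A|=1290.9533
6. canonical 6-gon: [(56.2434, 8.1825) (19.8051, 31.1335) (0, 24.9462) (0, 0) (59, 0) (59, 5.8325)]
7. shoelace: 1290.9533

Area of P0's cell: 1290.9533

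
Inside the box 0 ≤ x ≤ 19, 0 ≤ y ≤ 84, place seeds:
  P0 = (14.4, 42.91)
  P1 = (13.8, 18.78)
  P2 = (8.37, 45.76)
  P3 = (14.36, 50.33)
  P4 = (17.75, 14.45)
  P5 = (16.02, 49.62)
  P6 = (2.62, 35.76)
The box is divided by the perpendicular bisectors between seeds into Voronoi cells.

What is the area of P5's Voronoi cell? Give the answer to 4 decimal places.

Area of P5's cell: 35.4996

1. box [0,19]×[0,84]: [(0, 0) (19, 0) (19, 84) (0, 84)]
2. ⊥bis P5·P0 via (15.21,46.265): [(0, 49.9372) (19, 45.35) (19, 84) (0, 84)]  |A|=690.7722
3. ⊥bis P5·P1 via (14.91,34.2): [(0, 49.9372) (19, 45.35) (19, 84) (0, 84)]  |A|=690.7722
4. ⊥bis P5·P2 via (12.195,47.69): [(0, 71.8588) (12.5955, 46.8962) (19, 45.35) (19, 84) (0, 84)]  |A|=552.7146
5. ⊥bis P5·P3 via (15.19,49.975): [(13.7536, 46.6166) (19, 45.35) (19, 58.8829)]  |A|=35.4996
6. ⊥bis P5·P4 via (16.885,32.035): [(13.7536, 46.6166) (19, 45.35) (19, 58.8829)]  |A|=35.4996
7. ⊥bis P5·P6 via (9.32,42.69): [(13.7536, 46.6166) (19, 45.35) (19, 58.8829)]  |A|=35.4996
8. canonical 3-gon: [(13.7536, 46.6166) (19, 45.35) (19, 58.8829)]
9. shoelace: 35.4996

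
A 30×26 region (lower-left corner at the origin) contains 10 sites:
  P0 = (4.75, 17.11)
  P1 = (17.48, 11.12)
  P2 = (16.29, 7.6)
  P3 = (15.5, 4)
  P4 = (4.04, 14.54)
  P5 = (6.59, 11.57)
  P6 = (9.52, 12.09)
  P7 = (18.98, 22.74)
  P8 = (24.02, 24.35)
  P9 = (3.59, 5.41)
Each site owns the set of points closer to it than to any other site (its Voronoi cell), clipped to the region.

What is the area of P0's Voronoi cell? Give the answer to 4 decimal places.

Area of P0's cell: 106.9693

1. box [0,30]×[0,26]: [(0, 0) (30, 0) (30, 26) (0, 26)]
2. ⊥bis P0·P1 via (11.115,14.115): [(0, 0) (4.4733, 0) (16.7074, 26) (0, 26)]  |A|=275.349
3. ⊥bis P0·P2 via (10.52,12.355): [(0, 0) (0.3384, 0) (9.9765, 11.6955) (16.7074, 26) (0, 26)]  |A|=251.1689
4. ⊥bis P0·P3 via (10.125,10.555): [(0, 2.2527) (6.7685, 7.8028) (9.9765, 11.6955) (16.7074, 26) (0, 26)]  |A|=242.2252
5. ⊥bis P0·P4 via (4.395,15.825): [(0, 17.0392) (11.054, 13.9854) (16.7074, 26) (0, 26)]  |A|=149.8931
6. ⊥bis P0·P5 via (5.67,14.34): [(0, 17.0392) (7.5319, 14.9584) (12.2491, 16.5251) (16.7074, 26) (0, 26)]  |A|=144.8391
7. ⊥bis P0·P6 via (7.135,14.6): [(0, 17.0392) (7.5166, 14.9626) (14.7463, 21.8322) (16.7074, 26) (0, 26)]  |A|=134.2102
8. ⊥bis P0·P7 via (11.865,19.925): [(0, 17.0392) (7.5166, 14.9626) (12.1038, 19.3214) (9.4615, 26) (0, 26)]  |A|=106.9693
9. ⊥bis P0·P8 via (14.385,20.73): [(0, 17.0392) (7.5166, 14.9626) (12.1038, 19.3214) (9.4615, 26) (0, 26)]  |A|=106.9693
10. ⊥bis P0·P9 via (4.17,11.26): [(0, 17.0392) (7.5166, 14.9626) (12.1038, 19.3214) (9.4615, 26) (0, 26)]  |A|=106.9693
11. canonical 5-gon: [(0, 17.0392) (7.5166, 14.9626) (12.1038, 19.3214) (9.4615, 26) (0, 26)]
12. shoelace: 106.9693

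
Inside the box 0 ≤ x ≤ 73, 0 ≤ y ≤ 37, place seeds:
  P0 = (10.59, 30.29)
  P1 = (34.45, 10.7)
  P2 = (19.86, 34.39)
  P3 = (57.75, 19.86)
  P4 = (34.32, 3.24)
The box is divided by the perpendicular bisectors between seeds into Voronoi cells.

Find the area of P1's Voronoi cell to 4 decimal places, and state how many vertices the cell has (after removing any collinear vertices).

Area of P1's cell: 500.0089 (4 vertices)

1. box [0,73]×[0,37]: [(0, 0) (73, 0) (73, 37) (0, 37)]
2. ⊥bis P1·P0 via (22.52,20.495): [(5.6928, 0) (73, 0) (73, 37) (36.0713, 37)]  |A|=1928.365
3. ⊥bis P1·P2 via (27.155,22.545): [(21.1837, 18.8675) (5.6928, 0) (73, 0) (73, 37) (50.6258, 37)]  |A|=1796.4096
4. ⊥bis P1·P3 via (46.1,15.28): [(40.1078, 30.5222) (21.1837, 18.8675) (5.6928, 0) (52.1071, 0)]  |A|=796.5866
5. ⊥bis P1·P4 via (34.385,6.97): [(49.4703, 6.7071) (40.1078, 30.5222) (21.1837, 18.8675) (11.7394, 7.3646)]  |A|=500.0089
6. canonical 4-gon: [(49.4703, 6.7071) (40.1078, 30.5222) (21.1837, 18.8675) (11.7394, 7.3646)]
7. shoelace: 500.0089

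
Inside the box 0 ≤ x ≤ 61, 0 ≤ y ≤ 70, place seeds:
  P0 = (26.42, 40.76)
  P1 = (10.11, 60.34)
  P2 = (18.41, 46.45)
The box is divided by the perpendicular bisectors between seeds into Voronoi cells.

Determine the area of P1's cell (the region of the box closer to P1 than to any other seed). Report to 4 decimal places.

Area of P1's cell: 528.0567

1. box [0,61]×[0,70]: [(0, 0) (61, 0) (61, 70) (0, 70)]
2. ⊥bis P1·P0 via (18.265,50.55): [(0, 35.3354) (41.6145, 70) (0, 70)]  |A|=721.276
3. ⊥bis P1·P2 via (14.26,53.395): [(0, 44.8739) (40.5135, 69.0828) (41.6145, 70) (0, 70)]  |A|=528.0567
4. canonical 4-gon: [(0, 44.8739) (40.5135, 69.0828) (41.6145, 70) (0, 70)]
5. shoelace: 528.0567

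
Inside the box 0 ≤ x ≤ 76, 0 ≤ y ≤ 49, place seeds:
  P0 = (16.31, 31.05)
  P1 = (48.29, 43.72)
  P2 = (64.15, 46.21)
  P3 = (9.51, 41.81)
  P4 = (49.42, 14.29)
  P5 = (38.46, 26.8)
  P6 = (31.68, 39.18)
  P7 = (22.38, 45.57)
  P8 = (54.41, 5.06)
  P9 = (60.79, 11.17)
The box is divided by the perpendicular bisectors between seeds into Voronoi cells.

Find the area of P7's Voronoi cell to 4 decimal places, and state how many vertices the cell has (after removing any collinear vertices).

1. box [0,76]×[0,49]: [(0, 0) (76, 0) (76, 49) (0, 49)]
2. ⊥bis P7·P0 via (19.345,38.31): [(0, 46.3971) (76, 14.6257) (76, 49) (0, 49)]  |A|=1405.1345
3. ⊥bis P7·P1 via (35.335,44.645): [(0, 46.3971) (34.4323, 32.0028) (35.646, 49) (0, 49)]  |A|=347.7528
4. ⊥bis P7·P2 via (43.265,45.89): [(0, 46.3971) (34.4323, 32.0028) (35.646, 49) (0, 49)]  |A|=347.7528
5. ⊥bis P7·P3 via (15.945,43.69): [(17.2624, 39.1806) (34.4323, 32.0028) (35.646, 49) (14.3937, 49)]  |A|=254.6177
6. ⊥bis P7·P4 via (35.9,29.93): [(17.2624, 39.1806) (34.4323, 32.0028) (35.646, 49) (14.3937, 49)]  |A|=254.6177
7. ⊥bis P7·P5 via (30.42,36.185): [(17.2624, 39.1806) (28.455, 34.5016) (35.0118, 40.1187) (35.646, 49) (14.3937, 49)]  |A|=229.6379
8. ⊥bis P7·P6 via (27.03,42.375): [(17.2624, 39.1806) (23.1454, 36.7213) (31.582, 49) (14.3937, 49)]  |A|=130.8812
9. ⊥bis P7·P8 via (38.395,25.315): [(17.2624, 39.1806) (23.1454, 36.7213) (31.582, 49) (14.3937, 49)]  |A|=130.8812
10. ⊥bis P7·P9 via (41.585,28.37): [(17.2624, 39.1806) (23.1454, 36.7213) (31.582, 49) (14.3937, 49)]  |A|=130.8812
11. canonical 4-gon: [(17.2624, 39.1806) (23.1454, 36.7213) (31.582, 49) (14.3937, 49)]
12. shoelace: 130.8812

Area of P7's cell: 130.8812 (4 vertices)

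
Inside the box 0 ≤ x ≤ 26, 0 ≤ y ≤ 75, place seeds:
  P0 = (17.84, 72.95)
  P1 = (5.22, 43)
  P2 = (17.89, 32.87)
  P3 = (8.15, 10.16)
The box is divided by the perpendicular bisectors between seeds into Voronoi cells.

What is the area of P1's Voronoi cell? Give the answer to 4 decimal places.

Area of P1's cell: 460.3386

1. box [0,26]×[0,75]: [(0, 0) (26, 0) (26, 75) (0, 75)]
2. ⊥bis P1·P0 via (11.53,57.975): [(0, 62.8334) (0, 0) (26, 0) (26, 51.8778)]  |A|=1491.2453
3. ⊥bis P1·P2 via (11.555,37.935): [(23.5336, 52.9171) (0, 62.8334) (0, 23.4827)]  |A|=463.0309
4. ⊥bis P1·P3 via (6.685,26.58): [(2.1531, 26.1757) (23.5336, 52.9171) (0, 62.8334) (0, 25.9836)]  |A|=460.3386
5. canonical 4-gon: [(2.1531, 26.1757) (23.5336, 52.9171) (0, 62.8334) (0, 25.9836)]
6. shoelace: 460.3386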